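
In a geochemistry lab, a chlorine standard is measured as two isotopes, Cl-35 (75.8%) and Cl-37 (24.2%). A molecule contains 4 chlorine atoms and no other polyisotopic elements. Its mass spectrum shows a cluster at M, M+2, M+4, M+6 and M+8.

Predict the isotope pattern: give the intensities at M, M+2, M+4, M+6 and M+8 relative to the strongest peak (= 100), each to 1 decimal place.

Each Cl atom is independently Cl-35 (p = 0.758) or Cl-37 (q = 0.242); the cluster is the binomial expansion (p + q)^4.
P(M) = 0.758^4 = 0.330124
P(M+2) = 4 × 0.758^3 × 0.242^1 = 0.421583
P(M+4) = 6 × 0.758^2 × 0.242^2 = 0.201893
P(M+6) = 4 × 0.758^1 × 0.242^3 = 0.042971
P(M+8) = 0.242^4 = 0.003430
The M+2 peak is largest (0.421583); scaling to 100 gives 78.3 : 100.0 : 47.9 : 10.2 : 0.8.

78.3 : 100.0 : 47.9 : 10.2 : 0.8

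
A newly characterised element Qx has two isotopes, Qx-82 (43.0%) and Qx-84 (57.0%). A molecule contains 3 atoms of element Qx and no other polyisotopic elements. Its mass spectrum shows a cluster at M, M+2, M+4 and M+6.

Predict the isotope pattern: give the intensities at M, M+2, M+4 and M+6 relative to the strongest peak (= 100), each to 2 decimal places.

18.97 : 75.44 : 100.00 : 44.19

Each Qx atom is independently Qx-82 (p = 0.430) or Qx-84 (q = 0.570); the cluster is the binomial expansion (p + q)^3.
P(M) = 0.430^3 = 0.079507
P(M+2) = 3 × 0.430^2 × 0.570^1 = 0.316179
P(M+4) = 3 × 0.430^1 × 0.570^2 = 0.419121
P(M+6) = 0.570^3 = 0.185193
The M+4 peak is largest (0.419121); scaling to 100 gives 18.97 : 75.44 : 100.00 : 44.19.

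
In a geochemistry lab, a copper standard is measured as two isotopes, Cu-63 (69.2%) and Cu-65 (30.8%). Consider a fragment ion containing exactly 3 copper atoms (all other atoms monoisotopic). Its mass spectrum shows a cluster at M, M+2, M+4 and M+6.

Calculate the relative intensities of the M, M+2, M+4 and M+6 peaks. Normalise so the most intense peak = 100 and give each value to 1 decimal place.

74.9 : 100.0 : 44.5 : 6.6

Expanding (0.692 + 0.308)^3:
P(M) = 0.692^3 = 0.331374
P(M+2) = 3 × 0.692^2 × 0.308^1 = 0.442470
P(M+4) = 3 × 0.692^1 × 0.308^2 = 0.196938
P(M+6) = 0.308^3 = 0.029218
The M+2 peak is largest (0.442470); scaling to 100 gives 74.9 : 100.0 : 44.5 : 6.6.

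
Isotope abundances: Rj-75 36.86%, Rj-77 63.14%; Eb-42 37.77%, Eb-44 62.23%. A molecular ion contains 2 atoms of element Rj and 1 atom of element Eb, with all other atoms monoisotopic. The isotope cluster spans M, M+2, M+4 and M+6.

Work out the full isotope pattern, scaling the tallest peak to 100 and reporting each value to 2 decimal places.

Element Rj pattern (n=2): 0.13586596 : 0.46546808 : 0.39866596
Element Eb pattern (n=1): 0.3777 : 0.6223
Convolve the two distributions (both contribute in 2-u steps):
  M: 0.13586596×0.3777 = 0.051317
  M+2: 0.13586596×0.6223 + 0.46546808×0.3777 = 0.260357
  M+4: 0.46546808×0.6223 + 0.39866596×0.3777 = 0.440237
  M+6: 0.39866596×0.6223 = 0.248090
Scale to base peak (0.440237) = 100: 11.66 : 59.14 : 100.00 : 56.35

11.66 : 59.14 : 100.00 : 56.35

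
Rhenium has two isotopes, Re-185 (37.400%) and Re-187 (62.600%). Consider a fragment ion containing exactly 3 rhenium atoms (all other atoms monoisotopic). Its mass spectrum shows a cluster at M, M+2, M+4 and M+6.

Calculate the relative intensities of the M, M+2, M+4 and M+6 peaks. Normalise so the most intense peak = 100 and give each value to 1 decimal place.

11.9 : 59.7 : 100.0 : 55.8

The 3 Re atoms are independent, so intensities follow the terms of (0.37400 + 0.62600)^3.
P(M) = 0.37400^3 = 0.052314
P(M+2) = 3 × 0.37400^2 × 0.62600^1 = 0.262687
P(M+4) = 3 × 0.37400^1 × 0.62600^2 = 0.439685
P(M+6) = 0.62600^3 = 0.245314
The M+4 peak is largest (0.439685); scaling to 100 gives 11.9 : 59.7 : 100.0 : 55.8.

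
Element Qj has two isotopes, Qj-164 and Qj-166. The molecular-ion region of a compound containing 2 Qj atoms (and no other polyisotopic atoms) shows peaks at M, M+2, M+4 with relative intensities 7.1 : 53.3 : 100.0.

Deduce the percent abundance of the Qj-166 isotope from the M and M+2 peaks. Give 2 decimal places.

78.96%

Write p for the Qj-164 fraction. I(M+2)/I(M) = [C(2,1)·p^1·(1−p)] / p^2 = 2·(1−p)/p = 53.3/7.1 = 7.5070
(1−p)/p = 7.5070/2 = 3.7535  ⇒  p = 1/(1 + 3.7535) = 0.2104
Qj-164: 21.04%, Qj-166: 78.96%.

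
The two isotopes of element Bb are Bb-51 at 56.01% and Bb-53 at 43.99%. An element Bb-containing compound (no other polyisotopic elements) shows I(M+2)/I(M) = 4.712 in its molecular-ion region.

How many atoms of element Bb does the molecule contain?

6

The M+2/M ratio from n Bb atoms is n · q/p = n · 0.4399/0.5601.
n = 4.712 × 0.5601/0.4399 = 6.00 ≈ 6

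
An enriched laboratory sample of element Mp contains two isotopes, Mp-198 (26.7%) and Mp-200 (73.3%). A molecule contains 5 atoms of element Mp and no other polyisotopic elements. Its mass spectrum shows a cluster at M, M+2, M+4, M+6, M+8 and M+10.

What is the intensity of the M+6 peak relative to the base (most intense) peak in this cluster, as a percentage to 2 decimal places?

(0.267 + 0.733)^5 gives M 0.0014, M+2 0.0186, M+4 0.1023, M+6 0.2808, M+8 0.3854, M+10 0.2116; the largest is M+8.
P(M+8) = C(5,4) × 0.267^1 × 0.733^4 = 5 × 0.2670 × 0.28867947 = 0.385387 (base)
P(M+6) = C(5,3) × 0.267^2 × 0.733^3 = 10 × 0.071289 × 0.39383284 = 0.280759
Relative intensity = 0.280759 / 0.385387 × 100 = 72.85

72.85%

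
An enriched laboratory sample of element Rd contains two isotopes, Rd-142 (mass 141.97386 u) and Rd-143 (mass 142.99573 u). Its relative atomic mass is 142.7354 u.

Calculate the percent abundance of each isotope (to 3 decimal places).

Rd-142: 25.476%, Rd-143: 74.524%

Writing the weighted mean with unknown fraction x of Rd-142:
141.97386·x + 142.99573·(1 − x) = 142.7354
(141.97386 − 142.99573)·x = 142.7354 − 142.99573
x = -0.26033 / -1.02187 = 0.25476 → 25.476% Rd-142, 74.524% Rd-143.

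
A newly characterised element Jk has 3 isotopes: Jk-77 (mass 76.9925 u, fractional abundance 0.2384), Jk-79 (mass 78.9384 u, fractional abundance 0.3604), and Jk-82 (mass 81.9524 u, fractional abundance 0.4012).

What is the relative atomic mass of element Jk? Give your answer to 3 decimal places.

79.684 u

Ar = Σ fᵢ·mᵢ = 0.2384 × 76.9925 + 0.3604 × 78.9384 + 0.4012 × 81.9524
= 18.35501 + 28.44940 + 32.87930 = 79.68371 u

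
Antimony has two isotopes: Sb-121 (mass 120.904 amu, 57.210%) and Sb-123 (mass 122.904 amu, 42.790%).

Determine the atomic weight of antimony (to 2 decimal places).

Average mass = Σ (abundance × isotope mass) = 0.57210 × 120.904 + 0.42790 × 122.904
= 69.1692 + 52.5906 = 121.7598 amu

121.76 amu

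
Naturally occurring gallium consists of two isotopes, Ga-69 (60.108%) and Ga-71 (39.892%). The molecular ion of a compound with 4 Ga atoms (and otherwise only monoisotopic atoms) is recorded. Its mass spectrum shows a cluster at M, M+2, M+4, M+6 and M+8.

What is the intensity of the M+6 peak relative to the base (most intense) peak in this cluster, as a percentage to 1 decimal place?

Binomial terms of (0.60108 + 0.39892)^4: M 0.1305, M+2 0.3465, M+4 0.3450, M+6 0.1526, M+8 0.0253 → M+2 is the base peak.
P(M+2) = C(4,1) × 0.60108^3 × 0.39892^1 = 4 × 0.2171685 × 0.39892 = 0.346531 (base)
P(M+6) = C(4,3) × 0.60108^1 × 0.39892^3 = 4 × 0.60108 × 0.063483 = 0.152633
Relative intensity = 0.152633 / 0.346531 × 100 = 44.0

44.0%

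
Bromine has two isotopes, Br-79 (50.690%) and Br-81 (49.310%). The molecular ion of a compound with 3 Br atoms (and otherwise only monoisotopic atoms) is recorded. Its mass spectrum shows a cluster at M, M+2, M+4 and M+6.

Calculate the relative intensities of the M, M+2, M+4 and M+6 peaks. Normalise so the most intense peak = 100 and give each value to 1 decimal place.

34.3 : 100.0 : 97.3 : 31.5

Expanding (0.50690 + 0.49310)^3:
P(M) = 0.50690^3 = 0.130247
P(M+2) = 3 × 0.50690^2 × 0.49310^1 = 0.380103
P(M+4) = 3 × 0.50690^1 × 0.49310^2 = 0.369755
P(M+6) = 0.49310^3 = 0.119896
The M+2 peak is largest (0.380103); scaling to 100 gives 34.3 : 100.0 : 97.3 : 31.5.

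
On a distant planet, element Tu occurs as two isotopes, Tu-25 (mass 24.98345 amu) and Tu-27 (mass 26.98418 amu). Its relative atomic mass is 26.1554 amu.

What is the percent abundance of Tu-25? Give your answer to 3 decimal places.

41.424%

Let x be the fractional abundance of Tu-25; then Tu-27 has abundance 1 − x.
24.98345·x + 26.98418·(1 − x) = 26.1554
(24.98345 − 26.98418)·x = 26.1554 − 26.98418
x = -0.82878 / -2.00073 = 0.41424 → 41.424% Tu-25, 58.576% Tu-27.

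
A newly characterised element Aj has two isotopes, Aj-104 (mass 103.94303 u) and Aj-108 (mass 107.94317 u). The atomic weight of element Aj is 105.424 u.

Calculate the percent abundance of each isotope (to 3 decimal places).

Let x be the fractional abundance of Aj-104; then Aj-108 has abundance 1 − x.
103.94303·x + 107.94317·(1 − x) = 105.424
(103.94303 − 107.94317)·x = 105.424 − 107.94317
x = -2.51917 / -4.00014 = 0.62977 → 62.977% Aj-104, 37.023% Aj-108.

Aj-104: 62.977%, Aj-108: 37.023%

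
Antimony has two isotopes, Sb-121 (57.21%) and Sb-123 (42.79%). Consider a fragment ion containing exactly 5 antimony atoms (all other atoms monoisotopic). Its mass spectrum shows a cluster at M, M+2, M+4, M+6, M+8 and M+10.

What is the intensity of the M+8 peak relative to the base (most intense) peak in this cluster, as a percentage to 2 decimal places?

Binomial terms of (0.5721 + 0.4279)^5: M 0.0613, M+2 0.2292, M+4 0.3428, M+6 0.2564, M+8 0.0959, M+10 0.0143 → M+4 is the base peak.
P(M+4) = C(5,2) × 0.5721^3 × 0.4279^2 = 10 × 0.18724742 × 0.18309841 = 0.342847 (base)
P(M+8) = C(5,4) × 0.5721^1 × 0.4279^4 = 5 × 0.5721 × 0.03352503 = 0.095898
Relative intensity = 0.095898 / 0.342847 × 100 = 27.97

27.97%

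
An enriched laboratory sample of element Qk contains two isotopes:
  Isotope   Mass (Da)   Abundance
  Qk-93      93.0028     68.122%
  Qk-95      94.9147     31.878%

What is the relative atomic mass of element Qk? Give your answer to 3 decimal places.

Weight each isotope mass by its fractional abundance: 0.68122 × 93.0028 + 0.31878 × 94.9147
= 63.35537 + 30.25691 = 93.61228 Da

93.612 Da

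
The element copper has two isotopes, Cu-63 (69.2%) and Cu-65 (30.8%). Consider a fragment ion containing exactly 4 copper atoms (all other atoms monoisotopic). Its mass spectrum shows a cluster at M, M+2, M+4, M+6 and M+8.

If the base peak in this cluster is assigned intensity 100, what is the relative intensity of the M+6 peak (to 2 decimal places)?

19.81

(0.692 + 0.308)^4 gives M 0.2293, M+2 0.4083, M+4 0.2726, M+6 0.0809, M+8 0.0090; the largest is M+2.
P(M+2) = C(4,1) × 0.692^3 × 0.308^1 = 4 × 0.33137389 × 0.3080 = 0.408253 (base)
P(M+6) = C(4,3) × 0.692^1 × 0.308^3 = 4 × 0.6920 × 0.02921811 = 0.080876
Relative intensity = 0.080876 / 0.408253 × 100 = 19.81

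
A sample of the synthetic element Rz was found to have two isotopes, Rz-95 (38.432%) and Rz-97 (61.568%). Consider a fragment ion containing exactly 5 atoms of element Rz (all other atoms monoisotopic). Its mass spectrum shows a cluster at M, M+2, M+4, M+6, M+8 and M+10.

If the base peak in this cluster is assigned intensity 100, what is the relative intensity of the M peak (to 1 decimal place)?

Term probabilities: M 0.0084, M+2 0.0672, M+4 0.2152, M+6 0.3447, M+8 0.2761, M+10 0.0885. Base peak = M+6.
P(M+6) = C(5,3) × 0.38432^2 × 0.61568^3 = 10 × 0.14770186 × 0.23338081 = 0.344708 (base)
P(M) = C(5,0) × 0.38432^5 × 0.61568^0 = 1 × 0.00838426 × 1.0000 = 0.008384
Relative intensity = 0.008384 / 0.344708 × 100 = 2.4

2.4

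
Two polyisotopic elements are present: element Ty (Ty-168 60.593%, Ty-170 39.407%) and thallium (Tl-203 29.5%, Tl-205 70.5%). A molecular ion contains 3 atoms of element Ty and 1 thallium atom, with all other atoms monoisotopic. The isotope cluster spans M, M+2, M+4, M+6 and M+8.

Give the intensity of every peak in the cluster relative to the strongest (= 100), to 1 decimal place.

16.9 : 73.2 : 100.0 : 55.8 : 11.1

Element Ty pattern (n=3): 0.22246791 : 0.43404978 : 0.28228673 : 0.06119559
Thallium pattern (n=1): 0.2950 : 0.7050
Convolve the two distributions (both contribute in 2-u steps):
  M: 0.22246791×0.2950 = 0.065628
  M+2: 0.22246791×0.7050 + 0.43404978×0.2950 = 0.284885
  M+4: 0.43404978×0.7050 + 0.28228673×0.2950 = 0.389280
  M+6: 0.28228673×0.7050 + 0.06119559×0.2950 = 0.217065
  M+8: 0.06119559×0.7050 = 0.043143
Scale to base peak (0.389280) = 100: 16.9 : 73.2 : 100.0 : 55.8 : 11.1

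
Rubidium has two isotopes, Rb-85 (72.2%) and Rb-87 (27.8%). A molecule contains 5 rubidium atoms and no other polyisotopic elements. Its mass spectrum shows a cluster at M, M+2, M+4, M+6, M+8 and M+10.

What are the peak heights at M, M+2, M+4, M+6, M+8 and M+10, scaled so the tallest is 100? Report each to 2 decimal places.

The 5 Rb atoms are independent, so intensities follow the terms of (0.722 + 0.278)^5.
P(M) = 0.722^5 = 0.196194
P(M+2) = 5 × 0.722^4 × 0.278^1 = 0.377714
P(M+4) = 10 × 0.722^3 × 0.278^2 = 0.290872
P(M+6) = 10 × 0.722^2 × 0.278^3 = 0.111998
P(M+8) = 5 × 0.722^1 × 0.278^4 = 0.021562
P(M+10) = 0.278^5 = 0.001660
The M+2 peak is largest (0.377714); scaling to 100 gives 51.94 : 100.00 : 77.01 : 29.65 : 5.71 : 0.44.

51.94 : 100.00 : 77.01 : 29.65 : 5.71 : 0.44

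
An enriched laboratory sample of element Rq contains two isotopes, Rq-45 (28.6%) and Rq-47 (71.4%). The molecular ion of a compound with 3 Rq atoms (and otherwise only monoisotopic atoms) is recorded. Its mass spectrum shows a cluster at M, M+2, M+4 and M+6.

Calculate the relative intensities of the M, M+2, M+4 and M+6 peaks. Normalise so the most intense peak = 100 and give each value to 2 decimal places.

5.35 : 40.06 : 100.00 : 83.22

The 3 Rq atoms are independent, so intensities follow the terms of (0.286 + 0.714)^3.
P(M) = 0.286^3 = 0.023394
P(M+2) = 3 × 0.286^2 × 0.714^1 = 0.175207
P(M+4) = 3 × 0.286^1 × 0.714^2 = 0.437405
P(M+6) = 0.714^3 = 0.363994
The M+4 peak is largest (0.437405); scaling to 100 gives 5.35 : 40.06 : 100.00 : 83.22.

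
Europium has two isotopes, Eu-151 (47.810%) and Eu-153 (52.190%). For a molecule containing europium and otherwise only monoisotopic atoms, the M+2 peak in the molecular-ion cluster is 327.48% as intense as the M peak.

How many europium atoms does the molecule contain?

With n Eu atoms, P(M+2)/P(M) = C(n,1)·p^(n−1)q / p^n = n·q/p = n · 0.52190/0.47810.
n = 3.2748 × 0.47810/0.52190 = 3.00 ≈ 3

3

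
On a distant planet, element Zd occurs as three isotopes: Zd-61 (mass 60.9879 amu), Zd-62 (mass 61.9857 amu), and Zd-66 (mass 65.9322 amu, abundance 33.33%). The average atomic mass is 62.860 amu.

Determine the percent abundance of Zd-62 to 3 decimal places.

Let x and y be the fractions of Zd-61 and Zd-62. Then x + y = 1 − 0.3333 = 0.6667 and 60.9879x + 61.9857y = 62.860 − 0.3333×65.9322 = 40.88479774.
Substituting: 60.9879x + 61.9857(0.6667 − x) = 40.88479774
(60.9879 − 61.9857)x = -0.44106845  ⇒  x = 0.44204, y = 0.22466
Zd-61: 44.204%, Zd-62: 22.466%.

22.466%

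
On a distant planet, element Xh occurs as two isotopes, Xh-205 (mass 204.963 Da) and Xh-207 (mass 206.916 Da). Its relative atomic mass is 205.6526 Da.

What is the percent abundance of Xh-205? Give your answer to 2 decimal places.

Let x be the fractional abundance of Xh-205; then Xh-207 has abundance 1 − x.
204.963·x + 206.916·(1 − x) = 205.6526
(204.963 − 206.916)·x = 205.6526 − 206.916
x = -1.2634 / -1.953 = 0.64690 → 64.69% Xh-205, 35.31% Xh-207.

64.69%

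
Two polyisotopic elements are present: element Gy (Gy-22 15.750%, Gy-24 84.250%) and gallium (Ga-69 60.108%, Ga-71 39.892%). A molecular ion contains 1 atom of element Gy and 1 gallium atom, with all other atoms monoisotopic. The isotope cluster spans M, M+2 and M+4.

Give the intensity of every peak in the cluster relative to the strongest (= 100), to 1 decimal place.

Element Gy pattern (n=1): 0.1575 : 0.8425
Gallium pattern (n=1): 0.60108 : 0.39892
Convolve the two distributions (both contribute in 2-u steps):
  M: 0.1575×0.60108 = 0.094670
  M+2: 0.1575×0.39892 + 0.8425×0.60108 = 0.569240
  M+4: 0.8425×0.39892 = 0.336090
Scale to base peak (0.569240) = 100: 16.6 : 100.0 : 59.0

16.6 : 100.0 : 59.0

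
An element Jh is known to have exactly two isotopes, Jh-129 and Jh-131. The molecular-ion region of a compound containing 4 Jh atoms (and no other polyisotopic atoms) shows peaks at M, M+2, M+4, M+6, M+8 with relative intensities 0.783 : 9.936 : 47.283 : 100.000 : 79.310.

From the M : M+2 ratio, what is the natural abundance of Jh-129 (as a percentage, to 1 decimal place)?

If p is the fraction of Jh that is Jh-129, then I(M+2)/I(M) = [C(4,1)·p^3·(1−p)] / p^4 = 4·(1−p)/p = 9.936/0.783 = 12.6897
(1−p)/p = 12.6897/4 = 3.1724  ⇒  p = 1/(1 + 3.1724) = 0.2397
Jh-129: 24.0%, Jh-131: 76.0%.

24.0%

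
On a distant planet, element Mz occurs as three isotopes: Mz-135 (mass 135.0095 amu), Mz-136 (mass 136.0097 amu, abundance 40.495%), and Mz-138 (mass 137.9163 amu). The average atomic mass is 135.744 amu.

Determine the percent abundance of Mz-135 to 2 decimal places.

The remaining 59.505% is split between Mz-135 (fraction x) and Mz-138 (fraction 0.59505 − x).
Substituting: 135.0095x + 137.9163(0.59505 − x) = 80.666871985
(135.0095 − 137.9163)x = -1.40022233  ⇒  x = 0.48171, y = 0.11334
Mz-135: 48.17%, Mz-138: 11.33%.

48.17%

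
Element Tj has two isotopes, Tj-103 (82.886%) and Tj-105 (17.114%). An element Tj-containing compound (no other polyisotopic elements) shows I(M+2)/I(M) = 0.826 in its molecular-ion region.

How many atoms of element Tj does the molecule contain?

The M+2/M ratio from n Tj atoms is n · q/p = n · 0.17114/0.82886.
n = 0.826 × 0.82886/0.17114 = 4.00 ≈ 4

4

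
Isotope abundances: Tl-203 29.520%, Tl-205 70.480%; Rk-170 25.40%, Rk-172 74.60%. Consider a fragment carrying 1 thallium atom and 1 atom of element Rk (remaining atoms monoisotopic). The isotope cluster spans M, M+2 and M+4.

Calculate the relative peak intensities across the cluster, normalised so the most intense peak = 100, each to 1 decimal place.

Thallium pattern (n=1): 0.2952 : 0.7048
Element Rk pattern (n=1): 0.2540 : 0.7460
Convolve the two distributions (both contribute in 2-u steps):
  M: 0.2952×0.2540 = 0.074981
  M+2: 0.2952×0.7460 + 0.7048×0.2540 = 0.399238
  M+4: 0.7048×0.7460 = 0.525781
Scale to base peak (0.525781) = 100: 14.3 : 75.9 : 100.0

14.3 : 75.9 : 100.0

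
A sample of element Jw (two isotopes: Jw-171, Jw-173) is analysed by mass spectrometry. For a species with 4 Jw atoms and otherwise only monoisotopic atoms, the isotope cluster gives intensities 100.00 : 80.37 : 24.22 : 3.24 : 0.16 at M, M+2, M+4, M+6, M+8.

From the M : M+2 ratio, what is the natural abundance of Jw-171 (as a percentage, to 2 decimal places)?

If p is the fraction of Jw that is Jw-171, then I(M+2)/I(M) = [C(4,1)·p^3·(1−p)] / p^4 = 4·(1−p)/p = 80.37/100.00 = 0.8037
(1−p)/p = 0.8037/4 = 0.2009  ⇒  p = 1/(1 + 0.2009) = 0.8327
Jw-171: 83.27%, Jw-173: 16.73%.

83.27%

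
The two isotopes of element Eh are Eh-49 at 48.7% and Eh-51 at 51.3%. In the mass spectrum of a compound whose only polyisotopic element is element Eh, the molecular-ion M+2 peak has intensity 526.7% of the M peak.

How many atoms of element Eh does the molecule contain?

For n independent Eh atoms, I(M+2)/I(M) = n · (abundance Eh-51) / (abundance Eh-49) = n · 0.513/0.487.
n = 5.267 × 0.487/0.513 = 5.00 ≈ 5

5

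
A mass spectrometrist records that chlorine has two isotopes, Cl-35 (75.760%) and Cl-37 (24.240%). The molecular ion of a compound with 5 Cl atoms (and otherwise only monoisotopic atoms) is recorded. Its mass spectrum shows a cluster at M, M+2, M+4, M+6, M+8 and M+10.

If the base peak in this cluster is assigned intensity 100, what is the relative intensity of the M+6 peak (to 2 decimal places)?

Binomial terms of (0.75760 + 0.24240)^5: M 0.2496, M+2 0.3993, M+4 0.2555, M+6 0.0817, M+8 0.0131, M+10 0.0008 → M+2 is the base peak.
P(M+2) = C(5,1) × 0.75760^4 × 0.24240^1 = 5 × 0.32942751 × 0.2424 = 0.399266 (base)
P(M+6) = C(5,3) × 0.75760^2 × 0.24240^3 = 10 × 0.57395776 × 0.01424288 = 0.081748
Relative intensity = 0.081748 / 0.399266 × 100 = 20.47

20.47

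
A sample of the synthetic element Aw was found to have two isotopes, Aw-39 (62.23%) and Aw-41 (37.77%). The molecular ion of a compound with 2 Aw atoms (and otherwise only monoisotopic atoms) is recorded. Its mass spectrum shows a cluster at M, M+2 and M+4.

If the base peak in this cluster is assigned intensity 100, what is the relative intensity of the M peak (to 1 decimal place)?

82.4

Binomial terms of (0.6223 + 0.3777)^2: M 0.3873, M+2 0.4701, M+4 0.1427 → M+2 is the base peak.
P(M+2) = C(2,1) × 0.6223^1 × 0.3777^1 = 2 × 0.6223 × 0.3777 = 0.470085 (base)
P(M) = C(2,0) × 0.6223^2 × 0.3777^0 = 1 × 0.38725729 × 1.0000 = 0.387257
Relative intensity = 0.387257 / 0.470085 × 100 = 82.4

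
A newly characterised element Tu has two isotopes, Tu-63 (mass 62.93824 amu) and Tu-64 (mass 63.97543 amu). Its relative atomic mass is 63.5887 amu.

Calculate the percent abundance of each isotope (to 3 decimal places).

Tu-63: 37.286%, Tu-64: 62.714%

With x = fraction of Tu-63 (so Tu-64 is 1 − x):
62.93824·x + 63.97543·(1 − x) = 63.5887
(62.93824 − 63.97543)·x = 63.5887 − 63.97543
x = -0.38673 / -1.03719 = 0.37286 → 37.286% Tu-63, 62.714% Tu-64.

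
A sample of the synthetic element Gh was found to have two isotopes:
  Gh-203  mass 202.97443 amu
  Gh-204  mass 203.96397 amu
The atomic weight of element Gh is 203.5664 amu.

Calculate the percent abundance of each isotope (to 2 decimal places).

Writing the weighted mean with unknown fraction x of Gh-203:
202.97443·x + 203.96397·(1 − x) = 203.5664
(202.97443 − 203.96397)·x = 203.5664 − 203.96397
x = -0.39757 / -0.98954 = 0.40177 → 40.18% Gh-203, 59.82% Gh-204.

Gh-203: 40.18%, Gh-204: 59.82%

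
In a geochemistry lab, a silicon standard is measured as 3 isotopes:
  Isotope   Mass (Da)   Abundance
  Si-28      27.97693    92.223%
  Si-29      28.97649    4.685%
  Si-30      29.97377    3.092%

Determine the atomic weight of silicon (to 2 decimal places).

Weight each isotope mass by its fractional abundance: 0.92223 × 27.97693 + 0.04685 × 28.97649 + 0.03092 × 29.97377
= 25.801164 + 1.357549 + 0.926789 = 28.085502 Da

28.09 Da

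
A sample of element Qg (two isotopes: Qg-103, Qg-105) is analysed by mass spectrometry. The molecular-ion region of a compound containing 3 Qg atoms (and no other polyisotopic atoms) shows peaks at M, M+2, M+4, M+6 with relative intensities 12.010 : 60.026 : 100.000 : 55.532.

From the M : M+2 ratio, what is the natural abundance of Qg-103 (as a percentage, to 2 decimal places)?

37.51%

If p is the fraction of Qg that is Qg-103, then I(M+2)/I(M) = [C(3,1)·p^2·(1−p)] / p^3 = 3·(1−p)/p = 60.026/12.010 = 4.9980
(1−p)/p = 4.9980/3 = 1.6660  ⇒  p = 1/(1 + 1.6660) = 0.3751
Qg-103: 37.51%, Qg-105: 62.49%.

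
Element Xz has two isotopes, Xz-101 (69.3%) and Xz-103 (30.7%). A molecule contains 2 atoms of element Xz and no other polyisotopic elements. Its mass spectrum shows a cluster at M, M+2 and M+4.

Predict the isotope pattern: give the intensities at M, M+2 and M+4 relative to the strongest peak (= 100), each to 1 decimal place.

Expanding (0.693 + 0.307)^2:
P(M) = 0.693^2 = 0.480249
P(M+2) = 2 × 0.693^1 × 0.307^1 = 0.425502
P(M+4) = 0.307^2 = 0.094249
The M peak is largest (0.480249); scaling to 100 gives 100.0 : 88.6 : 19.6.

100.0 : 88.6 : 19.6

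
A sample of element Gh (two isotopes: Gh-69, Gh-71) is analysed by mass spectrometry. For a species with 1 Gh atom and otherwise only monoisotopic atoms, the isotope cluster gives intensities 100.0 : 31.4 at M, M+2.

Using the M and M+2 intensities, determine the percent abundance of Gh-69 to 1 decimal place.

If p is the fraction of Gh that is Gh-69, then I(M+2)/I(M) = [C(1,1)·p^0·(1−p)] / p^1 = 1·(1−p)/p = 31.4/100.0 = 0.3140
(1−p)/p = 0.3140/1 = 0.3140  ⇒  p = 1/(1 + 0.3140) = 0.7610
Gh-69: 76.1%, Gh-71: 23.9%.

76.1%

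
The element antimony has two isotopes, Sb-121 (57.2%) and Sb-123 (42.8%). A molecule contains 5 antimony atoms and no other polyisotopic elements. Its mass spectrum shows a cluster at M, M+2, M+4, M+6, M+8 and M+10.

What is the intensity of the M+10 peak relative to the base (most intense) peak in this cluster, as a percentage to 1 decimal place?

4.2%

(0.572 + 0.428)^5 gives M 0.0612, M+2 0.2291, M+4 0.3428, M+6 0.2565, M+8 0.0960, M+10 0.0144; the largest is M+4.
P(M+4) = C(5,2) × 0.572^3 × 0.428^2 = 10 × 0.18714925 × 0.183184 = 0.342827 (base)
P(M+10) = C(5,5) × 0.572^0 × 0.428^5 = 1 × 1.0000 × 0.01436213 = 0.014362
Relative intensity = 0.014362 / 0.342827 × 100 = 4.2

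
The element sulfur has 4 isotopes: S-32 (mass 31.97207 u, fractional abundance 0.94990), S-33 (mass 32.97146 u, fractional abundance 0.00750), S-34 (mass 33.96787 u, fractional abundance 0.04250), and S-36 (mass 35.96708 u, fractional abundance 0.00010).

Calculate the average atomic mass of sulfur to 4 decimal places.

Ar = Σ fᵢ·mᵢ = 0.94990 × 31.97207 + 0.00750 × 32.97146 + 0.04250 × 33.96787 + 0.00010 × 35.96708
= 30.370269 + 0.247286 + 1.443634 + 0.003597 = 32.064786 u

32.0648 u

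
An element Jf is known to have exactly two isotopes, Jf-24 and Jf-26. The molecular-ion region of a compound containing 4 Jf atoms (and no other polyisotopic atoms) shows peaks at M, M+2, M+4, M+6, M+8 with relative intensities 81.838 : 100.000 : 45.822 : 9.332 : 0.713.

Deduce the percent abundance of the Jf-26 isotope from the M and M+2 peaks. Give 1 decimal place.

Let p = fractional abundance of Jf-24. I(M+2)/I(M) = [C(4,1)·p^3·(1−p)] / p^4 = 4·(1−p)/p = 100.000/81.838 = 1.2219
(1−p)/p = 1.2219/4 = 0.3055  ⇒  p = 1/(1 + 0.3055) = 0.7660
Jf-24: 76.6%, Jf-26: 23.4%.

23.4%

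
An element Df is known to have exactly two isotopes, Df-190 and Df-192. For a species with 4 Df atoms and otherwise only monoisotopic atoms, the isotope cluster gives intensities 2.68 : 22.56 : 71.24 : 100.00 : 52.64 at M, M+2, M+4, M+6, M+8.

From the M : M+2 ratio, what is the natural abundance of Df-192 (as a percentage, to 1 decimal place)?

Let p = fractional abundance of Df-190. I(M+2)/I(M) = [C(4,1)·p^3·(1−p)] / p^4 = 4·(1−p)/p = 22.56/2.68 = 8.4179
(1−p)/p = 8.4179/4 = 2.1045  ⇒  p = 1/(1 + 2.1045) = 0.3221
Df-190: 32.2%, Df-192: 67.8%.

67.8%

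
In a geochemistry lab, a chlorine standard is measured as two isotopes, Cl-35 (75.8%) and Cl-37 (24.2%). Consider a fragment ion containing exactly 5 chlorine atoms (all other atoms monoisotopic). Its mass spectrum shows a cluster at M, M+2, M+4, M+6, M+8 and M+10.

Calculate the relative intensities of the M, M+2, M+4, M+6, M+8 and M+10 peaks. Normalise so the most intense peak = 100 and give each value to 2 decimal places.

62.64 : 100.00 : 63.85 : 20.39 : 3.25 : 0.21

Each Cl atom is independently Cl-35 (p = 0.758) or Cl-37 (q = 0.242); the cluster is the binomial expansion (p + q)^5.
P(M) = 0.758^5 = 0.250234
P(M+2) = 5 × 0.758^4 × 0.242^1 = 0.399450
P(M+4) = 10 × 0.758^3 × 0.242^2 = 0.255058
P(M+6) = 10 × 0.758^2 × 0.242^3 = 0.081430
P(M+8) = 5 × 0.758^1 × 0.242^4 = 0.012999
P(M+10) = 0.242^5 = 0.000830
The M+2 peak is largest (0.399450); scaling to 100 gives 62.64 : 100.00 : 63.85 : 20.39 : 3.25 : 0.21.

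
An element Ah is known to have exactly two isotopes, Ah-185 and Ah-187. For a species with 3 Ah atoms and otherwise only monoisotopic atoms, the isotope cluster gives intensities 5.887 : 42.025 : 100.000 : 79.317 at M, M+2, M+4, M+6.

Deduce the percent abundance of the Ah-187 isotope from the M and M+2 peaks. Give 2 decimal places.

If p is the fraction of Ah that is Ah-185, then I(M+2)/I(M) = [C(3,1)·p^2·(1−p)] / p^3 = 3·(1−p)/p = 42.025/5.887 = 7.1386
(1−p)/p = 7.1386/3 = 2.3795  ⇒  p = 1/(1 + 2.3795) = 0.2959
Ah-185: 29.59%, Ah-187: 70.41%.

70.41%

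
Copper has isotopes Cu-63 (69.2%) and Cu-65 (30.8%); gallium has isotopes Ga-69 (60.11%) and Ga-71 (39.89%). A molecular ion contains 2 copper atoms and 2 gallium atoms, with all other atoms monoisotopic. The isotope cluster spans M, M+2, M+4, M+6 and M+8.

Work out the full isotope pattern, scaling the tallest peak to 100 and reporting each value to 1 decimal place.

Copper pattern (n=2): 0.478864 : 0.426272 : 0.094864
Gallium pattern (n=2): 0.36132121 : 0.47955758 : 0.15912121
Convolve the two distributions (both contribute in 2-u steps):
  M: 0.478864×0.36132121 = 0.173024
  M+2: 0.478864×0.47955758 + 0.426272×0.36132121 = 0.383664
  M+4: 0.478864×0.15912121 + 0.426272×0.47955758 + 0.094864×0.36132121 = 0.314896
  M+6: 0.426272×0.15912121 + 0.094864×0.47955758 = 0.113322
  M+8: 0.094864×0.15912121 = 0.015095
Scale to base peak (0.383664) = 100: 45.1 : 100.0 : 82.1 : 29.5 : 3.9

45.1 : 100.0 : 82.1 : 29.5 : 3.9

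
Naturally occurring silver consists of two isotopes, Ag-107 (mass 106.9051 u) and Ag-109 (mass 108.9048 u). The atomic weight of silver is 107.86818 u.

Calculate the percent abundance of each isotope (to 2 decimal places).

Let x be the fractional abundance of Ag-107; then Ag-109 has abundance 1 − x.
106.9051·x + 108.9048·(1 − x) = 107.86818
(106.9051 − 108.9048)·x = 107.86818 − 108.9048
x = -1.03662 / -1.9997 = 0.51839 → 51.84% Ag-107, 48.16% Ag-109.

Ag-107: 51.84%, Ag-109: 48.16%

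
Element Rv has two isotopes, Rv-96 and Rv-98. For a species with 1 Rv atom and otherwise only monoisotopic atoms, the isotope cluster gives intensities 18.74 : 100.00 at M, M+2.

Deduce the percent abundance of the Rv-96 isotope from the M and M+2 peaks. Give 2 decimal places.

15.78%

If p is the fraction of Rv that is Rv-96, then I(M+2)/I(M) = [C(1,1)·p^0·(1−p)] / p^1 = 1·(1−p)/p = 100.00/18.74 = 5.3362
(1−p)/p = 5.3362/1 = 5.3362  ⇒  p = 1/(1 + 5.3362) = 0.1578
Rv-96: 15.78%, Rv-98: 84.22%.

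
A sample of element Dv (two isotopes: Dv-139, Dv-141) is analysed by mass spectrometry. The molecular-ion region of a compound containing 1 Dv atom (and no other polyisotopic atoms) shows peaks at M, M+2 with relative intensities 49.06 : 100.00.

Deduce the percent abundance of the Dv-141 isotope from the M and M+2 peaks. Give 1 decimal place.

Write p for the Dv-139 fraction. I(M+2)/I(M) = [C(1,1)·p^0·(1−p)] / p^1 = 1·(1−p)/p = 100.00/49.06 = 2.0383
(1−p)/p = 2.0383/1 = 2.0383  ⇒  p = 1/(1 + 2.0383) = 0.3291
Dv-139: 32.9%, Dv-141: 67.1%.

67.1%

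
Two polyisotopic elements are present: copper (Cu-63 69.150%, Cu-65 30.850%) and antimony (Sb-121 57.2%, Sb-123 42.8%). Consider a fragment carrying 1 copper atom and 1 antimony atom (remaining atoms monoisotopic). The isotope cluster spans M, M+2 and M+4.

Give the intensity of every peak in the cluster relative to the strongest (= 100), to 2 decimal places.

Copper pattern (n=1): 0.6915 : 0.3085
Antimony pattern (n=1): 0.5720 : 0.4280
Convolve the two distributions (both contribute in 2-u steps):
  M: 0.6915×0.5720 = 0.395538
  M+2: 0.6915×0.4280 + 0.3085×0.5720 = 0.472424
  M+4: 0.3085×0.4280 = 0.132038
Scale to base peak (0.472424) = 100: 83.73 : 100.00 : 27.95

83.73 : 100.00 : 27.95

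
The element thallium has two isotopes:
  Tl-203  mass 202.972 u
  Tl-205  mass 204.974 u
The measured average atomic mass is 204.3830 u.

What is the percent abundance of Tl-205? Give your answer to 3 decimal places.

Writing the weighted mean with unknown fraction x of Tl-203:
202.972·x + 204.974·(1 − x) = 204.3830
(202.972 − 204.974)·x = 204.3830 − 204.974
x = -0.5910 / -2.002 = 0.29520 → 29.520% Tl-203, 70.480% Tl-205.

70.480%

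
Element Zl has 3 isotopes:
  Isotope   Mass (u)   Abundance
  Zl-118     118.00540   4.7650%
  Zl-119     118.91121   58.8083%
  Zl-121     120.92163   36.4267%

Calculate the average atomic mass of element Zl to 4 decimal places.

119.6004 u

The abundance-weighted mean is 0.047650 × 118.00540 + 0.588083 × 118.91121 + 0.364267 × 120.92163
= 5.622957 + 69.929661 + 44.047759 = 119.600377 u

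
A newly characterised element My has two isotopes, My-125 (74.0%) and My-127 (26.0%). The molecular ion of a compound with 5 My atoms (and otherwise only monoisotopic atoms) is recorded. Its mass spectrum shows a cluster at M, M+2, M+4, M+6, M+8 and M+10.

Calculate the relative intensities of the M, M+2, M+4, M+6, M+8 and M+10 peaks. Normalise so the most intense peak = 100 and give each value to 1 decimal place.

Expanding (0.740 + 0.260)^5:
P(M) = 0.740^5 = 0.221901
P(M+2) = 5 × 0.740^4 × 0.260^1 = 0.389825
P(M+4) = 10 × 0.740^3 × 0.260^2 = 0.273931
P(M+6) = 10 × 0.740^2 × 0.260^3 = 0.096246
P(M+8) = 5 × 0.740^1 × 0.260^4 = 0.016908
P(M+10) = 0.260^5 = 0.001188
The M+2 peak is largest (0.389825); scaling to 100 gives 56.9 : 100.0 : 70.3 : 24.7 : 4.3 : 0.3.

56.9 : 100.0 : 70.3 : 24.7 : 4.3 : 0.3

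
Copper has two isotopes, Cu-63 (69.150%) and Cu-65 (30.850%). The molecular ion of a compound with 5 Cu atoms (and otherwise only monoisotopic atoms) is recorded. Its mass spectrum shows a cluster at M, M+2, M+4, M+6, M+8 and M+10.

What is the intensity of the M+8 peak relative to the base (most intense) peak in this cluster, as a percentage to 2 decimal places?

Term probabilities: M 0.1581, M+2 0.3527, M+4 0.3147, M+6 0.1404, M+8 0.0313, M+10 0.0028. Base peak = M+2.
P(M+2) = C(5,1) × 0.69150^4 × 0.30850^1 = 5 × 0.2286487 × 0.3085 = 0.352691 (base)
P(M+8) = C(5,4) × 0.69150^1 × 0.30850^4 = 5 × 0.6915 × 0.00905776 = 0.031317
Relative intensity = 0.031317 / 0.352691 × 100 = 8.88

8.88%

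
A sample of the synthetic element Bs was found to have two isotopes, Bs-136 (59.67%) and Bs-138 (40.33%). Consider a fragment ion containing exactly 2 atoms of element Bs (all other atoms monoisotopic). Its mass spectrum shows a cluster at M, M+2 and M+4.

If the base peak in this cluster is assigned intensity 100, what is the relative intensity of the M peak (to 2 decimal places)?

73.98

(0.5967 + 0.4033)^2 gives M 0.3561, M+2 0.4813, M+4 0.1627; the largest is M+2.
P(M+2) = C(2,1) × 0.5967^1 × 0.4033^1 = 2 × 0.5967 × 0.4033 = 0.481298 (base)
P(M) = C(2,0) × 0.5967^2 × 0.4033^0 = 1 × 0.35605089 × 1.0000 = 0.356051
Relative intensity = 0.356051 / 0.481298 × 100 = 73.98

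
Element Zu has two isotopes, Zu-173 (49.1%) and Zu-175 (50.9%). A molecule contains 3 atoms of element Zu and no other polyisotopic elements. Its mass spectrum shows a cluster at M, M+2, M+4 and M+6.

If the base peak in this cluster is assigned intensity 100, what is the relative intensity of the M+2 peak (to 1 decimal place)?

(0.491 + 0.509)^3 gives M 0.1184, M+2 0.3681, M+4 0.3816, M+6 0.1319; the largest is M+4.
P(M+4) = C(3,2) × 0.491^1 × 0.509^2 = 3 × 0.4910 × 0.259081 = 0.381626 (base)
P(M+2) = C(3,1) × 0.491^2 × 0.509^1 = 3 × 0.241081 × 0.5090 = 0.368131
Relative intensity = 0.368131 / 0.381626 × 100 = 96.5

96.5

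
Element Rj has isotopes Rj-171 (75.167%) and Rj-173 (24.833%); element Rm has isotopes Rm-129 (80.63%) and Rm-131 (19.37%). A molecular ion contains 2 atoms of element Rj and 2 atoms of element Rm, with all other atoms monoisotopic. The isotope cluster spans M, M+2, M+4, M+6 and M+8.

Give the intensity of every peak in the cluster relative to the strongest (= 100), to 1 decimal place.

Element Rj pattern (n=2): 0.56500779 : 0.37332442 : 0.06166779
Element Rm pattern (n=2): 0.65011969 : 0.31236062 : 0.03751969
Convolve the two distributions (both contribute in 2-u steps):
  M: 0.56500779×0.65011969 = 0.367323
  M+2: 0.56500779×0.31236062 + 0.37332442×0.65011969 = 0.419192
  M+4: 0.56500779×0.03751969 + 0.37332442×0.31236062 + 0.06166779×0.65011969 = 0.177902
  M+6: 0.37332442×0.03751969 + 0.06166779×0.31236062 = 0.033270
  M+8: 0.06166779×0.03751969 = 0.002314
Scale to base peak (0.419192) = 100: 87.6 : 100.0 : 42.4 : 7.9 : 0.6

87.6 : 100.0 : 42.4 : 7.9 : 0.6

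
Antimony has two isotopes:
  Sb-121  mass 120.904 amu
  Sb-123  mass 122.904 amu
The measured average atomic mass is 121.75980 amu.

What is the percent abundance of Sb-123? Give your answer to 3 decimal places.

Let x be the fractional abundance of Sb-121; then Sb-123 has abundance 1 − x.
120.904·x + 122.904·(1 − x) = 121.75980
(120.904 − 122.904)·x = 121.75980 − 122.904
x = -1.14420 / -2.000 = 0.57210 → 57.210% Sb-121, 42.790% Sb-123.

42.790%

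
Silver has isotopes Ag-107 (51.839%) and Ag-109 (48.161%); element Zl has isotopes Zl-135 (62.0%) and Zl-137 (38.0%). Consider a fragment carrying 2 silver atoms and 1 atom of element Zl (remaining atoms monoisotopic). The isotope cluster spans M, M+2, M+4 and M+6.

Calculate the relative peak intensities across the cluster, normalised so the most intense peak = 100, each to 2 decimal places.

Silver pattern (n=2): 0.26872819 : 0.49932362 : 0.23194819
Element Zl pattern (n=1): 0.6200 : 0.3800
Convolve the two distributions (both contribute in 2-u steps):
  M: 0.26872819×0.6200 = 0.166611
  M+2: 0.26872819×0.3800 + 0.49932362×0.6200 = 0.411697
  M+4: 0.49932362×0.3800 + 0.23194819×0.6200 = 0.333551
  M+6: 0.23194819×0.3800 = 0.088140
Scale to base peak (0.411697) = 100: 40.47 : 100.00 : 81.02 : 21.41

40.47 : 100.00 : 81.02 : 21.41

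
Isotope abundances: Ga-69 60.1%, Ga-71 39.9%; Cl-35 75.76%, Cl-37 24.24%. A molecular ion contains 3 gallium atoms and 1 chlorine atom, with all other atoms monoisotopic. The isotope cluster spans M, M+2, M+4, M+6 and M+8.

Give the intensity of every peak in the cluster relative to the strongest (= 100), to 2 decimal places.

43.26 : 100.00 : 84.77 : 30.96 : 4.05

Gallium pattern (n=3): 0.2170818 : 0.4323576 : 0.2870394 : 0.0635212
Chlorine pattern (n=1): 0.7576 : 0.2424
Convolve the two distributions (both contribute in 2-u steps):
  M: 0.2170818×0.7576 = 0.164461
  M+2: 0.2170818×0.2424 + 0.4323576×0.7576 = 0.380175
  M+4: 0.4323576×0.2424 + 0.2870394×0.7576 = 0.322265
  M+6: 0.2870394×0.2424 + 0.0635212×0.7576 = 0.117702
  M+8: 0.0635212×0.2424 = 0.015398
Scale to base peak (0.380175) = 100: 43.26 : 100.00 : 84.77 : 30.96 : 4.05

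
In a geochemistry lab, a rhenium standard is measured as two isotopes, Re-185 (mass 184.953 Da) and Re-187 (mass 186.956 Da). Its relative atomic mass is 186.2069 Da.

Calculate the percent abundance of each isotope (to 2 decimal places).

Re-185: 37.40%, Re-187: 62.60%

Writing the weighted mean with unknown fraction x of Re-185:
184.953·x + 186.956·(1 − x) = 186.2069
(184.953 − 186.956)·x = 186.2069 − 186.956
x = -0.7491 / -2.003 = 0.37399 → 37.40% Re-185, 62.60% Re-187.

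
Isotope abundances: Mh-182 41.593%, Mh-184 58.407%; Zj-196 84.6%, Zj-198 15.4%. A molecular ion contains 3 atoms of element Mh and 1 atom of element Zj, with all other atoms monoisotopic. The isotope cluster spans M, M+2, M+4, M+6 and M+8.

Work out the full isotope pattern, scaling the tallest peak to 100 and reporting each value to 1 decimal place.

15.0 : 65.8 : 100.0 : 57.6 : 7.5

Element Mh pattern (n=3): 0.07195496 : 0.30312841 : 0.42566829 : 0.19924833
Element Zj pattern (n=1): 0.8460 : 0.1540
Convolve the two distributions (both contribute in 2-u steps):
  M: 0.07195496×0.8460 = 0.060874
  M+2: 0.07195496×0.1540 + 0.30312841×0.8460 = 0.267528
  M+4: 0.30312841×0.1540 + 0.42566829×0.8460 = 0.406797
  M+6: 0.42566829×0.1540 + 0.19924833×0.8460 = 0.234117
  M+8: 0.19924833×0.1540 = 0.030684
Scale to base peak (0.406797) = 100: 15.0 : 65.8 : 100.0 : 57.6 : 7.5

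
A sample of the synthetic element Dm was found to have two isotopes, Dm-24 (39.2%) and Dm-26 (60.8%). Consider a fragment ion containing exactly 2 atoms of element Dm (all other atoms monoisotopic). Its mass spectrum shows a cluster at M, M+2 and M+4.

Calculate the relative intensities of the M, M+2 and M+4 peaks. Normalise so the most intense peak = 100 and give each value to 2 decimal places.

32.24 : 100.00 : 77.55

Each Dm atom is independently Dm-24 (p = 0.392) or Dm-26 (q = 0.608); the cluster is the binomial expansion (p + q)^2.
P(M) = 0.392^2 = 0.153664
P(M+2) = 2 × 0.392^1 × 0.608^1 = 0.476672
P(M+4) = 0.608^2 = 0.369664
The M+2 peak is largest (0.476672); scaling to 100 gives 32.24 : 100.00 : 77.55.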